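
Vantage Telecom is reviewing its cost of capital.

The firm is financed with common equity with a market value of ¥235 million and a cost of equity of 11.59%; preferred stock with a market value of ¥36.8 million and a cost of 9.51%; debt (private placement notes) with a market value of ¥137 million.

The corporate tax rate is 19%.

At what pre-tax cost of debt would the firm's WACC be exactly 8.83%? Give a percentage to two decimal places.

Total capital V = 235 + 36.8 + 137 = 408.8.
Equity weight = 235/408.8 = 0.5749.
Preferred weight = 36.8/408.8 = 0.0900.
Private placement notes weight = 137/408.8 = 0.3351.
Equity contribution = 0.5749 × 11.59% = 6.6625%.
Preferred contribution = 0.0900 × 9.51% = 0.8561%.
Remaining for debt = 8.83% − 7.5186% = 1.3114%.
Rd × (1 − 19%) × 0.3351 = 1.3114%  ⇒  Rd = 4.8309%.

4.83%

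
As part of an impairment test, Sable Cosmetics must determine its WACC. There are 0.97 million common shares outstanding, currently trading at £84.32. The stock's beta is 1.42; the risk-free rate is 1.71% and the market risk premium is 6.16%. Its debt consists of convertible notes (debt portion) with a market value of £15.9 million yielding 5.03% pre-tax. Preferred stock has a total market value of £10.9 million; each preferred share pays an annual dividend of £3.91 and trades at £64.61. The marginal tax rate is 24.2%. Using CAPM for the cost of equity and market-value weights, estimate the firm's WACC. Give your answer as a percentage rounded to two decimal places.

Cost of equity via CAPM: Re = 1.71% + 1.42 × 6.16% = 10.4572%.
Cost of preferred: Rp = 3.91 / 64.61 = 6.0517%.
Market value of equity E = 84.32 × 0.97m = 81.7904m.
Total capital V = 81.7904 + 10.9 + 15.9 = 108.5904.
Equity: weight = 81.7904/108.5904 = 0.7532; cost = 10.4572%.
Preferred: weight = 10.9/108.5904 = 0.1004; cost = 6.0517%.
Convertible notes (debt portion): weight = 15.9/108.5904 = 0.1464; after-tax cost = 5.03% × (1 − 24.2%) = 3.8127%.
WACC = 0.7532 × 10.4572% + 0.1004 × 6.0517% + 0.1464 × 3.8127% = 9.0421%.

9.04%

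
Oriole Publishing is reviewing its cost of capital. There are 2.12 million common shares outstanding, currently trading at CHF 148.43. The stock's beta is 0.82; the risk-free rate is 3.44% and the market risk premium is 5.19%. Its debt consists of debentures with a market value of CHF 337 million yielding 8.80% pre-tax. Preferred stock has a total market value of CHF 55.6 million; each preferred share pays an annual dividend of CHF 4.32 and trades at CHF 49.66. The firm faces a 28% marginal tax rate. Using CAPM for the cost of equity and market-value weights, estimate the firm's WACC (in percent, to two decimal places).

Cost of equity via CAPM: Re = 3.44% + 0.82 × 5.19% = 7.6958%.
Cost of preferred: Rp = 4.32 / 49.66 = 8.6992%.
Market value of equity E = 148.43 × 2.12m = 314.6716m.
Total capital V = 314.6716 + 55.6 + 337 = 707.2716.
Equity: weight = 314.6716/707.2716 = 0.4449; cost = 7.6958%.
Preferred: weight = 55.6/707.2716 = 0.0786; cost = 8.6992%.
Debentures: weight = 337/707.2716 = 0.4765; after-tax cost = 8.8% × (1 − 28%) = 6.3360%.
WACC = 0.4449 × 7.6958% + 0.0786 × 8.6992% + 0.4765 × 6.3360% = 7.1268%.

7.13%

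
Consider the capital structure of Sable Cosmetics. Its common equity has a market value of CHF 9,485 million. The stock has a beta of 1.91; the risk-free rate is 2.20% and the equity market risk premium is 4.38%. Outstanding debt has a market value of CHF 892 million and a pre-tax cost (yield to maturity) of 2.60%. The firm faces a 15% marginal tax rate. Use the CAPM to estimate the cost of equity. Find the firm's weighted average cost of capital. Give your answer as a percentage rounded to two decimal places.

Cost of equity via CAPM: Re = 2.2% + 1.91 × 4.38% = 10.5658%.
Total capital V = 9485 + 892 = 10377.
Equity: weight = 9485/10377 = 0.9140; cost = 10.5658%.
Debt: weight = 892/10377 = 0.0860; after-tax cost = 2.6% × (1 − 15%) = 2.2100%.
WACC = 0.9140 × 10.5658% + 0.0860 × 2.2100% = 9.8475%.

9.85%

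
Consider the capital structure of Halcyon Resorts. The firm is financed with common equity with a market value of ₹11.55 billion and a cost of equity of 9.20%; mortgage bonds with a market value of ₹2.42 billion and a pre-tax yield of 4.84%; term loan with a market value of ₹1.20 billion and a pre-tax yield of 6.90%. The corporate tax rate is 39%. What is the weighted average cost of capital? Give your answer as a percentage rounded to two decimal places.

7.81%

Total capital V = 11.55 + 2.42 + 1.2 = 15.17.
Equity: weight = 11.55/15.17 = 0.7614; cost = 9.2%.
Mortgage bonds: weight = 2.42/15.17 = 0.1595; after-tax cost = 4.84% × (1 − 39%) = 2.9524%.
Term loan: weight = 1.2/15.17 = 0.0791; after-tax cost = 6.9% × (1 − 39%) = 4.2090%.
WACC = 0.7614 × 9.2000% + 0.1595 × 2.9524% + 0.0791 × 4.2090% = 7.8085%.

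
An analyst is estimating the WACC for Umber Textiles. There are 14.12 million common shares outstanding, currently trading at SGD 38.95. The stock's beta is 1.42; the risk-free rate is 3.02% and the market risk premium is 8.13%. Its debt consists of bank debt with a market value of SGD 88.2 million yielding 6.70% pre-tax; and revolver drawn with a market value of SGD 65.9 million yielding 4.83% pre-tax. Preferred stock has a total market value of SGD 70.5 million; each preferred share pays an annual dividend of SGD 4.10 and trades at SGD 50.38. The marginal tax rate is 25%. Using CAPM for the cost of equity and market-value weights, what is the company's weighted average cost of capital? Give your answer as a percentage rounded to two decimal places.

Cost of equity via CAPM: Re = 3.02% + 1.42 × 8.13% = 14.5646%.
Cost of preferred: Rp = 4.1 / 50.38 = 8.1382%.
Market value of equity E = 38.95 × 14.12m = 549.974m.
Total capital V = 549.974 + 70.5 + 88.2 + 65.9 = 774.574.
Equity: weight = 549.974/774.574 = 0.7100; cost = 14.5646%.
Preferred: weight = 70.5/774.574 = 0.0910; cost = 8.1382%.
Bank debt: weight = 88.2/774.574 = 0.1139; after-tax cost = 6.7% × (1 − 25%) = 5.0250%.
Revolver drawn: weight = 65.9/774.574 = 0.0851; after-tax cost = 4.83% × (1 − 25%) = 3.6225%.
WACC = 0.7100 × 14.5646% + 0.0910 × 8.1382% + 0.1139 × 5.0250% + 0.0851 × 3.6225% = 11.9625%.

11.96%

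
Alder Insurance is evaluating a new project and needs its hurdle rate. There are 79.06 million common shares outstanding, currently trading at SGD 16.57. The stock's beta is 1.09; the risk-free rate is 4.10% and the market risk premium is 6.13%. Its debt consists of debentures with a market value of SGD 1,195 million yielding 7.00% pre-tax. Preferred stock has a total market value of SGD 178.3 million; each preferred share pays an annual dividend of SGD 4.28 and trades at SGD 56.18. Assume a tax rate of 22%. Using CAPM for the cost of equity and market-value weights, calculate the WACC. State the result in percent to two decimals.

8.20%

Cost of equity via CAPM: Re = 4.1% + 1.09 × 6.13% = 10.7817%.
Cost of preferred: Rp = 4.28 / 56.18 = 7.6184%.
Market value of equity E = 16.57 × 79.06m = 1310.0242m.
Total capital V = 1310.0242 + 178.3 + 1195 = 2683.3242.
Equity: weight = 1310.0242/2683.3242 = 0.4882; cost = 10.7817%.
Preferred: weight = 178.3/2683.3242 = 0.0664; cost = 7.6184%.
Debentures: weight = 1195/2683.3242 = 0.4453; after-tax cost = 7% × (1 − 22%) = 5.4600%.
WACC = 0.4882 × 10.7817% + 0.0664 × 7.6184% + 0.4453 × 5.4600% = 8.2015%.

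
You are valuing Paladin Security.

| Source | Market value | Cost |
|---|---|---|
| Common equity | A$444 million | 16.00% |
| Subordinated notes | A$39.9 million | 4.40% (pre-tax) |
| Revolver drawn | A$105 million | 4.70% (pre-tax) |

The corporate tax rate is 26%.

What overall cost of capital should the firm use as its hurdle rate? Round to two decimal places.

12.90%

Total capital V = 444 + 39.9 + 105 = 588.9.
Equity: weight = 444/588.9 = 0.7539; cost = 16%.
Subordinated notes: weight = 39.9/588.9 = 0.0678; after-tax cost = 4.4% × (1 − 26%) = 3.2560%.
Revolver drawn: weight = 105/588.9 = 0.1783; after-tax cost = 4.7% × (1 − 26%) = 3.4780%.
WACC = 0.7539 × 16.0000% + 0.0678 × 3.2560% + 0.1783 × 3.4780% = 12.9039%.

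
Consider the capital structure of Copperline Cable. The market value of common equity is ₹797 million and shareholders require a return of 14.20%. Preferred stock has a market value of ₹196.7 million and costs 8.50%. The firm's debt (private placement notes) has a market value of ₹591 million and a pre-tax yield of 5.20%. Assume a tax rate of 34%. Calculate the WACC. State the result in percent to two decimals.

9.48%

Total capital V = 797 + 196.7 + 591 = 1584.7.
Equity: weight = 797/1584.7 = 0.5029; cost = 14.2%.
Preferred: weight = 196.7/1584.7 = 0.1241; cost = 8.5%.
Private placement notes: weight = 591/1584.7 = 0.3729; after-tax cost = 5.2% × (1 − 34%) = 3.4320%.
WACC = 0.5029 × 14.2000% + 0.1241 × 8.5000% + 0.3729 × 3.4320% = 9.4767%.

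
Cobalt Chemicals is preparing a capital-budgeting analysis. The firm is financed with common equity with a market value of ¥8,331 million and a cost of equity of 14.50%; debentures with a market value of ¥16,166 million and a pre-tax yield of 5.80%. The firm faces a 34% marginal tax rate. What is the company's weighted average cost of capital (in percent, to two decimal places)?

Total capital V = 8331 + 16166 = 24497.
Equity: weight = 8331/24497 = 0.3401; cost = 14.5%.
Debentures: weight = 16166/24497 = 0.6599; after-tax cost = 5.8% × (1 − 34%) = 3.8280%.
WACC = 0.3401 × 14.5000% + 0.6599 × 3.8280% = 7.4574%.

7.46%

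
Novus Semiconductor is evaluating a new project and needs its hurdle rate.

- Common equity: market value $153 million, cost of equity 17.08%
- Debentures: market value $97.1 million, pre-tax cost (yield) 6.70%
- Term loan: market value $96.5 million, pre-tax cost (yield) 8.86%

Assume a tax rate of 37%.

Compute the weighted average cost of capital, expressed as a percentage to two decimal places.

10.28%

Total capital V = 153 + 97.1 + 96.5 = 346.6.
Equity: weight = 153/346.6 = 0.4414; cost = 17.08%.
Debentures: weight = 97.1/346.6 = 0.2802; after-tax cost = 6.7% × (1 − 37%) = 4.2210%.
Term loan: weight = 96.5/346.6 = 0.2784; after-tax cost = 8.86% × (1 − 37%) = 5.5818%.
WACC = 0.4414 × 17.0800% + 0.2802 × 4.2210% + 0.2784 × 5.5818% = 10.2762%.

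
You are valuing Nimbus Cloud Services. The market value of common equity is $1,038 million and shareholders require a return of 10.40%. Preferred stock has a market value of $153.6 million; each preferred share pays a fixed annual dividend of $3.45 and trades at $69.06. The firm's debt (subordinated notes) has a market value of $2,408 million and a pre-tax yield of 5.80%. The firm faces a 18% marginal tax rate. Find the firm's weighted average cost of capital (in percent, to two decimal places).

Cost of preferred: Rp = 3.45 / 69.06 = 4.9957%.
Total capital V = 1038 + 153.6 + 2408 = 3599.6.
Equity: weight = 1038/3599.6 = 0.2884; cost = 10.4%.
Preferred: weight = 153.6/3599.6 = 0.0427; cost = 4.9957%.
Subordinated notes: weight = 2408/3599.6 = 0.6690; after-tax cost = 5.8% × (1 − 18%) = 4.7560%.
WACC = 0.2884 × 10.4000% + 0.0427 × 4.9957% + 0.6690 × 4.7560% = 6.3938%.

6.39%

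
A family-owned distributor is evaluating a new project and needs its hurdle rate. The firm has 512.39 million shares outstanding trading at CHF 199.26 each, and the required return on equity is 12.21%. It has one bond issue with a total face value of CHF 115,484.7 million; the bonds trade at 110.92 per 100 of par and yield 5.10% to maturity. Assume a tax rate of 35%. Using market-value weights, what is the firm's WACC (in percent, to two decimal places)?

Market value of equity E = 199.26 × 512.39m = 102098.8314m. Market value of debt D = 115484.7m × 110.92/100 = 128095.62924m.
Total capital V = 102098.8314 + 128095.62924 = 230194.46064.
Equity: weight = 102098.8314/230194.46064 = 0.4435; cost = 12.21%.
Bonds outstanding: weight = 128095.62924/230194.46064 = 0.5565; after-tax cost = 5.1% × (1 − 35%) = 3.3150%.
WACC = 0.4435 × 12.2100% + 0.5565 × 3.3150% = 7.2602%.

7.26%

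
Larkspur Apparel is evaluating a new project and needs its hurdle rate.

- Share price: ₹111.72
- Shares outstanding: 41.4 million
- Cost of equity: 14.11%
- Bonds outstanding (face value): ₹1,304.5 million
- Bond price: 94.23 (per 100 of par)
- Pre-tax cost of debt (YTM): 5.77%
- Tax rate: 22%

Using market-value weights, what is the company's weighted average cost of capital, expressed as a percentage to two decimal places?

12.09%

Market value of equity E = 111.72 × 41.4m = 4625.208m. Market value of debt D = 1304.5m × 94.23/100 = 1229.23035m.
Total capital V = 4625.208 + 1229.23035 = 5854.43835.
Equity: weight = 4625.208/5854.43835 = 0.7900; cost = 14.11%.
Bonds outstanding: weight = 1229.23035/5854.43835 = 0.2100; after-tax cost = 5.77% × (1 − 22%) = 4.5006%.
WACC = 0.7900 × 14.1100% + 0.2100 × 4.5006% = 12.0924%.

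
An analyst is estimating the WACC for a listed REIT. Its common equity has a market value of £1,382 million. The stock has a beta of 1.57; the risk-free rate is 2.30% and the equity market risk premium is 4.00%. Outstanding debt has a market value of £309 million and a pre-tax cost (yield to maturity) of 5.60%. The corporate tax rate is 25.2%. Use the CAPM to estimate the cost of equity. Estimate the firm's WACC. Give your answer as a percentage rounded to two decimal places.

Cost of equity via CAPM: Re = 2.3% + 1.57 × 4.0% = 8.5800%.
Total capital V = 1382 + 309 = 1691.
Equity: weight = 1382/1691 = 0.8173; cost = 8.58%.
Debt: weight = 309/1691 = 0.1827; after-tax cost = 5.6% × (1 − 25.2%) = 4.1888%.
WACC = 0.8173 × 8.5800% + 0.1827 × 4.1888% = 7.7776%.

7.78%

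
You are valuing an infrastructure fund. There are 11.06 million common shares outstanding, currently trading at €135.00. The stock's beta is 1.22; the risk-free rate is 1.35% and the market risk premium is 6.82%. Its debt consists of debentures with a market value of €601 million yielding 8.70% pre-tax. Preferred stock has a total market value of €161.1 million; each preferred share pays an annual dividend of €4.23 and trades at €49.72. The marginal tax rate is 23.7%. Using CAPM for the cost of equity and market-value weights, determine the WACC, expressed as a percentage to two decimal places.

Cost of equity via CAPM: Re = 1.35% + 1.22 × 6.82% = 9.6704%.
Cost of preferred: Rp = 4.23 / 49.72 = 8.5076%.
Market value of equity E = 135.0 × 11.06m = 1493.1m.
Total capital V = 1493.1 + 161.1 + 601 = 2255.2.
Equity: weight = 1493.1/2255.2 = 0.6621; cost = 9.6704%.
Preferred: weight = 161.1/2255.2 = 0.0714; cost = 8.5076%.
Debentures: weight = 601/2255.2 = 0.2665; after-tax cost = 8.7% × (1 − 23.7%) = 6.6381%.
WACC = 0.6621 × 9.6704% + 0.0714 × 8.5076% + 0.2665 × 6.6381% = 8.7792%.

8.78%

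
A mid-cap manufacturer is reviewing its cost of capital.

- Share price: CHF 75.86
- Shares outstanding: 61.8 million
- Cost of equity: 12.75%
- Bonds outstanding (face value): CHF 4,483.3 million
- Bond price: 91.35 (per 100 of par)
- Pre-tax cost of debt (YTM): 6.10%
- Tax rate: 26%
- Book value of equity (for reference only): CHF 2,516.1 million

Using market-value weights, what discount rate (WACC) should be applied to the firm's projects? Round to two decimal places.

8.91%

Market value of equity E = 75.86 × 61.8m = 4688.148m. Market value of debt D = 4483.3m × 91.35/100 = 4095.49455m.
Total capital V = 4688.148 + 4095.49455 = 8783.64255.
Equity: weight = 4688.148/8783.64255 = 0.5337; cost = 12.75%.
Bonds outstanding: weight = 4095.49455/8783.64255 = 0.4663; after-tax cost = 6.1% × (1 − 26%) = 4.5140%.
WACC = 0.5337 × 12.7500% + 0.4663 × 4.5140% = 8.9099%.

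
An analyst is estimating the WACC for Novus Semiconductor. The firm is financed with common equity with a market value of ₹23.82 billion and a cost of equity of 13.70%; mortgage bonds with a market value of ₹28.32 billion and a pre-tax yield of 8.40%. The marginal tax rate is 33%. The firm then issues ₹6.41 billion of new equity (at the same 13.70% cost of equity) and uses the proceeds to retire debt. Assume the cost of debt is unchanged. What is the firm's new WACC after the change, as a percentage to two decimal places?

10.31%

After the change:
Total capital V = 30.23 + 21.91 = 52.14.
Equity: weight = 30.23/52.14 = 0.5798; cost = 13.7%.
Mortgage bonds: weight = 21.91/52.14 = 0.4202; after-tax cost = 8.4% × (1 − 33%) = 5.6280%.
WACC = 0.5798 × 13.7000% + 0.4202 × 5.6280% = 10.3080%.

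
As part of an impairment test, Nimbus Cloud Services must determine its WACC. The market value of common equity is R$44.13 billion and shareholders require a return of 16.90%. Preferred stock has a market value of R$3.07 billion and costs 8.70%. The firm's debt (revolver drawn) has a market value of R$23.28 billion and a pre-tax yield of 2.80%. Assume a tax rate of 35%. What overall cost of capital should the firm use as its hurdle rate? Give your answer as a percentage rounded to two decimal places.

11.56%

Total capital V = 44.13 + 3.07 + 23.28 = 70.48.
Equity: weight = 44.13/70.48 = 0.6261; cost = 16.9%.
Preferred: weight = 3.07/70.48 = 0.0436; cost = 8.7%.
Revolver drawn: weight = 23.28/70.48 = 0.3303; after-tax cost = 2.8% × (1 − 35%) = 1.8200%.
WACC = 0.6261 × 16.9000% + 0.0436 × 8.7000% + 0.3303 × 1.8200% = 11.5618%.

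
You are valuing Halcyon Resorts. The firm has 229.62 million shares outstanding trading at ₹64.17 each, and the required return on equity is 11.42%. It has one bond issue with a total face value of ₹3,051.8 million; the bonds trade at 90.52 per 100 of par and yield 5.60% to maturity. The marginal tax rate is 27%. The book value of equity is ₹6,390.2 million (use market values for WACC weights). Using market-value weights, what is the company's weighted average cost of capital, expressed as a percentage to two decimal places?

10.26%

Market value of equity E = 64.17 × 229.62m = 14734.7154m. Market value of debt D = 3051.8m × 90.52/100 = 2762.48936m.
Total capital V = 14734.7154 + 2762.48936 = 17497.20476.
Equity: weight = 14734.7154/17497.20476 = 0.8421; cost = 11.42%.
Bonds outstanding: weight = 2762.48936/17497.20476 = 0.1579; after-tax cost = 5.6% × (1 − 27%) = 4.0880%.
WACC = 0.8421 × 11.4200% + 0.1579 × 4.0880% = 10.2624%.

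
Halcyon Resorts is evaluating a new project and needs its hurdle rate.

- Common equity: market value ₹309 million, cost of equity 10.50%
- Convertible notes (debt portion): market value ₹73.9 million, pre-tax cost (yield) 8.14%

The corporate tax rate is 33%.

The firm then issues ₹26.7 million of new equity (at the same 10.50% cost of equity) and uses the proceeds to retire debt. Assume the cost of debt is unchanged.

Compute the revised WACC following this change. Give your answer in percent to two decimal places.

After the change:
Total capital V = 335.7 + 47.2 = 382.9.
Equity: weight = 335.7/382.9 = 0.8767; cost = 10.5%.
Convertible notes (debt portion): weight = 47.2/382.9 = 0.1233; after-tax cost = 8.14% × (1 − 33%) = 5.4538%.
WACC = 0.8767 × 10.5000% + 0.1233 × 5.4538% = 9.8780%.

9.88%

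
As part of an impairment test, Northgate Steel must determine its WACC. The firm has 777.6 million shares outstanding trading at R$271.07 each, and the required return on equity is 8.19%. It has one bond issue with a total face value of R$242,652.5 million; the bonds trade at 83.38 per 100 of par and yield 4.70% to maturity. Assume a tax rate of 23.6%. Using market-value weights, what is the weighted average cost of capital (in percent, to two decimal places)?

5.94%

Market value of equity E = 271.07 × 777.6m = 210784.032m. Market value of debt D = 242652.5m × 83.38/100 = 202323.6545m.
Total capital V = 210784.032 + 202323.6545 = 413107.6865.
Equity: weight = 210784.032/413107.6865 = 0.5102; cost = 8.19%.
Bonds outstanding: weight = 202323.6545/413107.6865 = 0.4898; after-tax cost = 4.7% × (1 − 23.6%) = 3.5908%.
WACC = 0.5102 × 8.1900% + 0.4898 × 3.5908% = 5.9375%.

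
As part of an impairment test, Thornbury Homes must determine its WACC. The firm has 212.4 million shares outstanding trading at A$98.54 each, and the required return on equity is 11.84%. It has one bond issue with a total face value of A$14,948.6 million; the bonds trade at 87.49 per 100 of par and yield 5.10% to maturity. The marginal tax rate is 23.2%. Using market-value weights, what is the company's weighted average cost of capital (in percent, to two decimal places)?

Market value of equity E = 98.54 × 212.4m = 20929.896m. Market value of debt D = 14948.6m × 87.49/100 = 13078.53014m.
Total capital V = 20929.896 + 13078.53014 = 34008.42614.
Equity: weight = 20929.896/34008.42614 = 0.6154; cost = 11.84%.
Bonds outstanding: weight = 13078.53014/34008.42614 = 0.3846; after-tax cost = 5.1% × (1 − 23.2%) = 3.9168%.
WACC = 0.6154 × 11.8400% + 0.3846 × 3.9168% = 8.7930%.

8.79%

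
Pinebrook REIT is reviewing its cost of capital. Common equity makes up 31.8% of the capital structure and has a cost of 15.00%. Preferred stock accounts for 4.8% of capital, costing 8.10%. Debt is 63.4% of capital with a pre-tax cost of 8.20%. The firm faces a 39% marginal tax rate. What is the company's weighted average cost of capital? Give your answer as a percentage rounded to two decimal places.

After-tax cost of debt = 8.2% × (1 − 39%) = 5.0020%.
WACC = 0.318 × 15.0000% + 0.048 × 8.1000% + 0.634 × 5.0020% = 8.3301%.

8.33%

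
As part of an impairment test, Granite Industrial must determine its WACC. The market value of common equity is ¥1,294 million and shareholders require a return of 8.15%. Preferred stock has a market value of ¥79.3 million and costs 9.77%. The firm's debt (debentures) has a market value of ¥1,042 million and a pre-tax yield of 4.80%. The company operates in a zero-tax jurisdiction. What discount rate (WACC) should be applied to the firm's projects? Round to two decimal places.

Total capital V = 1294 + 79.3 + 1042 = 2415.3.
Equity: weight = 1294/2415.3 = 0.5358; cost = 8.15%.
Preferred: weight = 79.3/2415.3 = 0.0328; cost = 9.77%.
Debentures: weight = 1042/2415.3 = 0.4314; after-tax cost = 4.8% × (1 − 0%) = 4.8000%.
WACC = 0.5358 × 8.1500% + 0.0328 × 9.7700% + 0.4314 × 4.8000% = 6.7579%.

6.76%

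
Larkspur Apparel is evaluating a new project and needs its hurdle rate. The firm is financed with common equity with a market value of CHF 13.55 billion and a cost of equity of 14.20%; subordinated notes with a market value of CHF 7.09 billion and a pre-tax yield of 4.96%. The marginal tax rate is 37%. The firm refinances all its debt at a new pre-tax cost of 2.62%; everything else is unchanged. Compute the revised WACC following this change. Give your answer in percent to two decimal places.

After the change:
Total capital V = 13.55 + 7.09 = 20.64.
Equity: weight = 13.55/20.64 = 0.6565; cost = 14.2%.
Subordinated notes: weight = 7.09/20.64 = 0.3435; after-tax cost = 2.62% × (1 − 37%) = 1.6506%.
WACC = 0.6565 × 14.2000% + 0.3435 × 1.6506% = 9.8892%.

9.89%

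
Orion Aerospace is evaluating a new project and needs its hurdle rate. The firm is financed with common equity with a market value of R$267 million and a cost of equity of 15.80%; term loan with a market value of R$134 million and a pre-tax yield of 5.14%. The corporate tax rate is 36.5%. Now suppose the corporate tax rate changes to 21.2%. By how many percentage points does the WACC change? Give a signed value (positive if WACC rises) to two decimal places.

+0.26 pp

Current WACC:
Total capital V = 267 + 134 = 401.
Equity: weight = 267/401 = 0.6658; cost = 15.8%.
Term loan: weight = 134/401 = 0.3342; after-tax cost = 5.14% × (1 − 36.5%) = 3.2639%.
WACC = 0.6658 × 15.8000% + 0.3342 × 3.2639% = 11.6109%.
After the change:
Total capital V = 267 + 134 = 401.
Equity: weight = 267/401 = 0.6658; cost = 15.8%.
Term loan: weight = 134/401 = 0.3342; after-tax cost = 5.14% × (1 − 21.2%) = 4.0503%.
WACC = 0.6658 × 15.8000% + 0.3342 × 4.0503% = 11.8737%.
Change in WACC = 11.8737% − 11.6109% = 0.2628 pp.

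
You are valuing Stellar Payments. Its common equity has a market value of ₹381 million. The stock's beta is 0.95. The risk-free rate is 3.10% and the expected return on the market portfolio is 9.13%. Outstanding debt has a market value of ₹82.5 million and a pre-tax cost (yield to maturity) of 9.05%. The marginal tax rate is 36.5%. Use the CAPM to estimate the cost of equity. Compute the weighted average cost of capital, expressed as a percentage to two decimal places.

8.28%

Market risk premium = 9.13% − 3.1% = 6.03%.
Cost of equity via CAPM: Re = 3.1% + 0.95 × 6.03% = 8.8285%.
Total capital V = 381 + 82.5 = 463.5.
Equity: weight = 381/463.5 = 0.8220; cost = 8.8285%.
Debt: weight = 82.5/463.5 = 0.1780; after-tax cost = 9.05% × (1 − 36.5%) = 5.7468%.
WACC = 0.8220 × 8.8285% + 0.1780 × 5.7468% = 8.2800%.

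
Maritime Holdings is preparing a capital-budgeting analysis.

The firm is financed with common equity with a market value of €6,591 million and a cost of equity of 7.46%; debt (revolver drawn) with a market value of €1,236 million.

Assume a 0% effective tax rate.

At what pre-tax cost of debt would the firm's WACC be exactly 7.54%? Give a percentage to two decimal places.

Total capital V = 6591 + 1236 = 7827.
Equity weight = 6591/7827 = 0.8421.
Revolver drawn weight = 1236/7827 = 0.1579.
Equity contribution = 0.8421 × 7.46% = 6.2820%.
Remaining for debt = 7.54% − 6.2820% = 1.2580%.
Rd × (1 − 0%) × 0.1579 = 1.2580%  ⇒  Rd = 7.9666%.

7.97%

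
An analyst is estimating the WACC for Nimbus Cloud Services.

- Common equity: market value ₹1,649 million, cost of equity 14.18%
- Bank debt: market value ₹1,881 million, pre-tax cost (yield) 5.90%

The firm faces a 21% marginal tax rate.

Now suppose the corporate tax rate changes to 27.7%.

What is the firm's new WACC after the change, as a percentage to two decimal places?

After the change:
Total capital V = 1649 + 1881 = 3530.
Equity: weight = 1649/3530 = 0.4671; cost = 14.18%.
Bank debt: weight = 1881/3530 = 0.5329; after-tax cost = 5.9% × (1 − 27.7%) = 4.2657%.
WACC = 0.4671 × 14.1800% + 0.5329 × 4.2657% = 8.8971%.

8.90%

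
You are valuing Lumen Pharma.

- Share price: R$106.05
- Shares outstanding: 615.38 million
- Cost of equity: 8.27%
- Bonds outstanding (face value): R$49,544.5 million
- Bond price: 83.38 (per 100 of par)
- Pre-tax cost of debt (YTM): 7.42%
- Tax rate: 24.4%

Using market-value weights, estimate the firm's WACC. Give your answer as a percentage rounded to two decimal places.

Market value of equity E = 106.05 × 615.38m = 65261.049m. Market value of debt D = 49544.5m × 83.38/100 = 41310.2041m.
Total capital V = 65261.049 + 41310.2041 = 106571.2531.
Equity: weight = 65261.049/106571.2531 = 0.6124; cost = 8.27%.
Bonds outstanding: weight = 41310.2041/106571.2531 = 0.3876; after-tax cost = 7.42% × (1 − 24.4%) = 5.6095%.
WACC = 0.6124 × 8.2700% + 0.3876 × 5.6095% = 7.2387%.

7.24%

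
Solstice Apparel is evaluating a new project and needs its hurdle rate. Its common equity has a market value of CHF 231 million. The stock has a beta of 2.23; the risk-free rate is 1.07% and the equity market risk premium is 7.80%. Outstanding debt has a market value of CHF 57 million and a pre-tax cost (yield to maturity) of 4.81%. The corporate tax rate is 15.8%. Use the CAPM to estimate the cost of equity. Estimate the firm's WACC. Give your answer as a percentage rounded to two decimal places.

15.61%

Cost of equity via CAPM: Re = 1.07% + 2.23 × 7.8% = 18.4640%.
Total capital V = 231 + 57 = 288.
Equity: weight = 231/288 = 0.8021; cost = 18.464%.
Debt: weight = 57/288 = 0.1979; after-tax cost = 4.81% × (1 − 15.8%) = 4.0500%.
WACC = 0.8021 × 18.4640% + 0.1979 × 4.0500% = 15.6112%.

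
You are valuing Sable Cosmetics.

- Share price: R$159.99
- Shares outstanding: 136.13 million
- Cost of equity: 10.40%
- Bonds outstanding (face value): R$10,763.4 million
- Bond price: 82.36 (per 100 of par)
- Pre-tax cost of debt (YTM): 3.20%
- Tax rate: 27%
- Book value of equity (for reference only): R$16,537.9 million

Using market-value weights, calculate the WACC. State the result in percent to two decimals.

Market value of equity E = 159.99 × 136.13m = 21779.4387m. Market value of debt D = 10763.4m × 82.36/100 = 8864.73624m.
Total capital V = 21779.4387 + 8864.73624 = 30644.17494.
Equity: weight = 21779.4387/30644.17494 = 0.7107; cost = 10.4%.
Bonds outstanding: weight = 8864.73624/30644.17494 = 0.2893; after-tax cost = 3.2% × (1 − 27%) = 2.3360%.
WACC = 0.7107 × 10.4000% + 0.2893 × 2.3360% = 8.0672%.

8.07%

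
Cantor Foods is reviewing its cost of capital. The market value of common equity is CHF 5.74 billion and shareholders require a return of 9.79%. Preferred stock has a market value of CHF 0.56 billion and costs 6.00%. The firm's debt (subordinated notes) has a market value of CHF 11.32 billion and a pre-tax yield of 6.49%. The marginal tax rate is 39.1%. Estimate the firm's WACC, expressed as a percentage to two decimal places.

5.92%

Total capital V = 5.74 + 0.56 + 11.32 = 17.62.
Equity: weight = 5.74/17.62 = 0.3258; cost = 9.79%.
Preferred: weight = 0.56/17.62 = 0.0318; cost = 6%.
Subordinated notes: weight = 11.32/17.62 = 0.6425; after-tax cost = 6.49% × (1 − 39.1%) = 3.9524%.
WACC = 0.3258 × 9.7900% + 0.0318 × 6.0000% + 0.6425 × 3.9524% = 5.9192%.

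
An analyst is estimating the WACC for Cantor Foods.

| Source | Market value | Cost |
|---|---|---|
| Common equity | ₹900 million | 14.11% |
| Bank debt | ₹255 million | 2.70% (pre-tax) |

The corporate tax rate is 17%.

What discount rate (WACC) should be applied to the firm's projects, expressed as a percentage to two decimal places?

Total capital V = 900 + 255 = 1155.
Equity: weight = 900/1155 = 0.7792; cost = 14.11%.
Bank debt: weight = 255/1155 = 0.2208; after-tax cost = 2.7% × (1 − 17%) = 2.2410%.
WACC = 0.7792 × 14.1100% + 0.2208 × 2.2410% = 11.4896%.

11.49%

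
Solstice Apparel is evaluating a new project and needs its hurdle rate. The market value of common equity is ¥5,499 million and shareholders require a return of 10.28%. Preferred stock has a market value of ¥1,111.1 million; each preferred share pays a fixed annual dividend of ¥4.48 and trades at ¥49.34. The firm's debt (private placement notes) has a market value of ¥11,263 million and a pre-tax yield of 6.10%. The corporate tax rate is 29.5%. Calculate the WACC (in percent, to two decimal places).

Cost of preferred: Rp = 4.48 / 49.34 = 9.0799%.
Total capital V = 5499 + 1111.1 + 11263 = 17873.1.
Equity: weight = 5499/17873.1 = 0.3077; cost = 10.28%.
Preferred: weight = 1111.1/17873.1 = 0.0622; cost = 9.0799%.
Private placement notes: weight = 11263/17873.1 = 0.6302; after-tax cost = 6.1% × (1 − 29.5%) = 4.3005%.
WACC = 0.3077 × 10.2800% + 0.0622 × 9.0799% + 0.6302 × 4.3005% = 6.4373%.

6.44%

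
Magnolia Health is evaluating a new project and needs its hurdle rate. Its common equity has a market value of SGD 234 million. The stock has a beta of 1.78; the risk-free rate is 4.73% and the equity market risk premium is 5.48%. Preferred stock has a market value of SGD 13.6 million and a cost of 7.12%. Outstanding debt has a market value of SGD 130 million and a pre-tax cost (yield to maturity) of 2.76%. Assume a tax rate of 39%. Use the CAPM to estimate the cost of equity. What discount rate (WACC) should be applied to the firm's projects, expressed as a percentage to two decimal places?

9.81%

Cost of equity via CAPM: Re = 4.73% + 1.78 × 5.48% = 14.4844%.
Total capital V = 234 + 13.6 + 130 = 377.6.
Equity: weight = 234/377.6 = 0.6197; cost = 14.4844%.
Preferred: weight = 13.6/377.6 = 0.0360; cost = 7.12%.
Debt: weight = 130/377.6 = 0.3443; after-tax cost = 2.76% × (1 − 39%) = 1.6836%.
WACC = 0.6197 × 14.4844% + 0.0360 × 7.1200% + 0.3443 × 1.6836% = 9.8121%.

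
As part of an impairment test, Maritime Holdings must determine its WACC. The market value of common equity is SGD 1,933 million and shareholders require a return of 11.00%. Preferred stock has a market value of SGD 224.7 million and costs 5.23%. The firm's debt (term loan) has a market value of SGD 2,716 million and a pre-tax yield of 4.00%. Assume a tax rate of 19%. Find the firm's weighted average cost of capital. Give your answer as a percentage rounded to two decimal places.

6.41%

Total capital V = 1933 + 224.7 + 2716 = 4873.7.
Equity: weight = 1933/4873.7 = 0.3966; cost = 11%.
Preferred: weight = 224.7/4873.7 = 0.0461; cost = 5.23%.
Term loan: weight = 2716/4873.7 = 0.5573; after-tax cost = 4% × (1 − 19%) = 3.2400%.
WACC = 0.3966 × 11.0000% + 0.0461 × 5.2300% + 0.5573 × 3.2400% = 6.4095%.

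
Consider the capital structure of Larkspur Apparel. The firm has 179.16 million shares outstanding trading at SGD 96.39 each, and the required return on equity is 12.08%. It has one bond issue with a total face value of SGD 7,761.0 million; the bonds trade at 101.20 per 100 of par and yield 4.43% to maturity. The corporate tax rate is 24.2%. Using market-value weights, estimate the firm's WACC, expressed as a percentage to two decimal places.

9.35%

Market value of equity E = 96.39 × 179.16m = 17269.2324m. Market value of debt D = 7761m × 101.2/100 = 7854.132m.
Total capital V = 17269.2324 + 7854.132 = 25123.3644.
Equity: weight = 17269.2324/25123.3644 = 0.6874; cost = 12.08%.
Bonds outstanding: weight = 7854.132/25123.3644 = 0.3126; after-tax cost = 4.43% × (1 − 24.2%) = 3.3579%.
WACC = 0.6874 × 12.0800% + 0.3126 × 3.3579% = 9.3533%.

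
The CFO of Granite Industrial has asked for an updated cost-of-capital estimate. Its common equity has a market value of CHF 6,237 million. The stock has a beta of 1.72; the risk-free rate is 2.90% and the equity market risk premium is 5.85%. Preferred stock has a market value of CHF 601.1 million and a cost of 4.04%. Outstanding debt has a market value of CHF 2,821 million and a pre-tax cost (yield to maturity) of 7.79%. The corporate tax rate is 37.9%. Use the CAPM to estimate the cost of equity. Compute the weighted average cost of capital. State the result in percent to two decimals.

10.03%

Cost of equity via CAPM: Re = 2.9% + 1.72 × 5.85% = 12.9620%.
Total capital V = 6237 + 601.1 + 2821 = 9659.1.
Equity: weight = 6237/9659.1 = 0.6457; cost = 12.962%.
Preferred: weight = 601.1/9659.1 = 0.0622; cost = 4.04%.
Debt: weight = 2821/9659.1 = 0.2921; after-tax cost = 7.79% × (1 − 37.9%) = 4.8376%.
WACC = 0.6457 × 12.9620% + 0.0622 × 4.0400% + 0.2921 × 4.8376% = 10.0340%.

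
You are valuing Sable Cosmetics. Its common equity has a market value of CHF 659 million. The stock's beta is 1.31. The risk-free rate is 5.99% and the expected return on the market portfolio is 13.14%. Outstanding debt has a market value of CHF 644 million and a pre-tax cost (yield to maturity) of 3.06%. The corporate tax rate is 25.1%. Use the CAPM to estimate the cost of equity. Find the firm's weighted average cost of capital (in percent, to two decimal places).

Market risk premium = 13.14% − 5.99% = 7.15%.
Cost of equity via CAPM: Re = 5.99% + 1.31 × 7.15% = 15.3565%.
Total capital V = 659 + 644 = 1303.
Equity: weight = 659/1303 = 0.5058; cost = 15.3565%.
Debt: weight = 644/1303 = 0.4942; after-tax cost = 3.06% × (1 − 25.1%) = 2.2919%.
WACC = 0.5058 × 15.3565% + 0.4942 × 2.2919% = 8.8994%.

8.90%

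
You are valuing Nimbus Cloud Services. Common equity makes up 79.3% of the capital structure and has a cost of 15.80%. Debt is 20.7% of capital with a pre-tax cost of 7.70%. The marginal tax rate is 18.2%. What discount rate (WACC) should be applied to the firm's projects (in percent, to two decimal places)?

After-tax cost of debt = 7.7% × (1 − 18.2%) = 6.2986%.
WACC = 0.793 × 15.8000% + 0.207 × 6.2986% = 13.8332%.

13.83%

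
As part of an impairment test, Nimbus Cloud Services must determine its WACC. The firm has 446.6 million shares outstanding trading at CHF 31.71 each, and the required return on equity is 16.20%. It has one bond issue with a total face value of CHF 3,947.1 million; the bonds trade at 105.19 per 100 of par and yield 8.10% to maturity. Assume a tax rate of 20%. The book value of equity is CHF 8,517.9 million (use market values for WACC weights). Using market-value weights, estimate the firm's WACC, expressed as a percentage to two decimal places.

14.00%

Market value of equity E = 31.71 × 446.6m = 14161.686m. Market value of debt D = 3947.1m × 105.19/100 = 4151.95449m.
Total capital V = 14161.686 + 4151.95449 = 18313.64049.
Equity: weight = 14161.686/18313.64049 = 0.7733; cost = 16.2%.
Bonds outstanding: weight = 4151.95449/18313.64049 = 0.2267; after-tax cost = 8.1% × (1 − 20%) = 6.4800%.
WACC = 0.7733 × 16.2000% + 0.2267 × 6.4800% = 13.9963%.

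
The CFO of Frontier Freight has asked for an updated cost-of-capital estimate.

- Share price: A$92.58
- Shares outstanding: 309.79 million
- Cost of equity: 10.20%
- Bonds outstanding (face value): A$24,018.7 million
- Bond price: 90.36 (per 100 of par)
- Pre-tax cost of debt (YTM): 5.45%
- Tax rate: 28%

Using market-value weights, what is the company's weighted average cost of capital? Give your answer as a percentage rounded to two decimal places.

Market value of equity E = 92.58 × 309.79m = 28680.3582m. Market value of debt D = 24018.7m × 90.36/100 = 21703.29732m.
Total capital V = 28680.3582 + 21703.29732 = 50383.65552.
Equity: weight = 28680.3582/50383.65552 = 0.5692; cost = 10.2%.
Bonds outstanding: weight = 21703.29732/50383.65552 = 0.4308; after-tax cost = 5.45% × (1 − 28%) = 3.9240%.
WACC = 0.5692 × 10.2000% + 0.4308 × 3.9240% = 7.4965%.

7.50%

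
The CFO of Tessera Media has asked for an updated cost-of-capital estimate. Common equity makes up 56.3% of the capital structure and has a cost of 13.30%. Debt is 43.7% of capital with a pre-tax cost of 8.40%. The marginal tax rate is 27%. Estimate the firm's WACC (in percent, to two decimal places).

After-tax cost of debt = 8.4% × (1 − 27%) = 6.1320%.
WACC = 0.563 × 13.3000% + 0.437 × 6.1320% = 10.1676%.

10.17%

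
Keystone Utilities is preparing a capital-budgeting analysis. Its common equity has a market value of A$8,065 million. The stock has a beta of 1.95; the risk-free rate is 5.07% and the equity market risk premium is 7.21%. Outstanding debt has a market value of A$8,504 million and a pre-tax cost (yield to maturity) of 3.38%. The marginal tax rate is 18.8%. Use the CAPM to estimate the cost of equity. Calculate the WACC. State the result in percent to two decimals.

Cost of equity via CAPM: Re = 5.07% + 1.95 × 7.21% = 19.1295%.
Total capital V = 8065 + 8504 = 16569.
Equity: weight = 8065/16569 = 0.4868; cost = 19.1295%.
Debt: weight = 8504/16569 = 0.5132; after-tax cost = 3.38% × (1 − 18.8%) = 2.7446%.
WACC = 0.4868 × 19.1295% + 0.5132 × 2.7446% = 10.7200%.

10.72%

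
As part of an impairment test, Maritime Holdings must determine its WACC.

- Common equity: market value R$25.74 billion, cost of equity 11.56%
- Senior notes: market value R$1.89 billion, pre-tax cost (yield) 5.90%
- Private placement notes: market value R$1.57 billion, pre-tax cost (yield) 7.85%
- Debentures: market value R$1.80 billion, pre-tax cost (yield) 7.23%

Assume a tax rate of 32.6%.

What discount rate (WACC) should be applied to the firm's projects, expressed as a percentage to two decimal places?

10.39%

Total capital V = 25.74 + 1.89 + 1.57 + 1.8 = 31.
Equity: weight = 25.74/31 = 0.8303; cost = 11.56%.
Senior notes: weight = 1.89/31 = 0.0610; after-tax cost = 5.9% × (1 − 32.6%) = 3.9766%.
Private placement notes: weight = 1.57/31 = 0.0506; after-tax cost = 7.85% × (1 − 32.6%) = 5.2909%.
Debentures: weight = 1.8/31 = 0.0581; after-tax cost = 7.23% × (1 − 32.6%) = 4.8730%.
WACC = 0.8303 × 11.5600% + 0.0610 × 3.9766% + 0.0506 × 5.2909% + 0.0581 × 4.8730% = 10.3919%.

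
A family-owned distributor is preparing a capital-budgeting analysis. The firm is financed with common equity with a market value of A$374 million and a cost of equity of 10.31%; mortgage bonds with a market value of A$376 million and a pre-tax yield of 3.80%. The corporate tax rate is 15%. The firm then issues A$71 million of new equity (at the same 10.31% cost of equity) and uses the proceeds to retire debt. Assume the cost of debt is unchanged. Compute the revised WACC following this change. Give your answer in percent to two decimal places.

After the change:
Total capital V = 445 + 305 = 750.
Equity: weight = 445/750 = 0.5933; cost = 10.31%.
Mortgage bonds: weight = 305/750 = 0.4067; after-tax cost = 3.8% × (1 − 15%) = 3.2300%.
WACC = 0.5933 × 10.3100% + 0.4067 × 3.2300% = 7.4308%.

7.43%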